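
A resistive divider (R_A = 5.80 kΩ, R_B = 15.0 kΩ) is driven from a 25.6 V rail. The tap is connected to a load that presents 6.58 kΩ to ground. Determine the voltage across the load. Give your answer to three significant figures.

V_out ≈ 11.3 V

The load sits in parallel with R_B: R_B‖R_L = (15.0 × 6.58) / (15.0 + 6.58) = 4.574 kΩ.
V_out = 25.6 × 4.574 / (5.80 + 4.574) = 25.6 × 4.574/10.37 = 11.3 V.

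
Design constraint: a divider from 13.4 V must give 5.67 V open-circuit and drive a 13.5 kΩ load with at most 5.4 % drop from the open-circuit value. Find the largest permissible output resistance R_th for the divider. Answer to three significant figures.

Loading drop = R_th/(R_th + R_L) ≤ 0.0540, so R_th ≤ R_L · ε/(1−ε) = 13.5 kΩ × 0.0540/0.9460 = 771 Ω.

R_th ≤ 771 Ω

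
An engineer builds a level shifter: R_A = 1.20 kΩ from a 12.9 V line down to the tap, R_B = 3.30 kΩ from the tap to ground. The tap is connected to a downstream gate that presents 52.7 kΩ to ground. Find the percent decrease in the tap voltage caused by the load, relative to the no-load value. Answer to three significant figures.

1.64 %

The divider's output (Thévenin) resistance is R_A‖R_B = 0.8800 kΩ.
Fractional drop under load = R_th/(R_th + R_L) = 0.8800 / (0.8800 + 52.7) = 0.01642.
So the output falls by 1.64 %.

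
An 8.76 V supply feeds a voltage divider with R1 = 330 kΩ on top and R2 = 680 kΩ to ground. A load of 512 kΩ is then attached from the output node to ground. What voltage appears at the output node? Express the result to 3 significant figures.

The load sits in parallel with R2: R2‖R_L = (680 × 512) / (680 + 512) = 292.1 kΩ.
V_out = 8.76 × 292.1 / (330 + 292.1) = 8.76 × 292.1/622.1 = 4.11 V.

V_out ≈ 4.11 V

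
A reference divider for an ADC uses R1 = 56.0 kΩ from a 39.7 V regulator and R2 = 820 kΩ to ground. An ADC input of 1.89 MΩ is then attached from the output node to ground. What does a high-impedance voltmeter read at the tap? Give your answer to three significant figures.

V_out ≈ 36.2 V

The load sits in parallel with R2: R2‖R_L = (820 × 1890) / (820 + 1890) = 571.9 kΩ.
V_out = 39.7 × 571.9 / (56.0 + 571.9) = 39.7 × 571.9/627.9 = 36.2 V.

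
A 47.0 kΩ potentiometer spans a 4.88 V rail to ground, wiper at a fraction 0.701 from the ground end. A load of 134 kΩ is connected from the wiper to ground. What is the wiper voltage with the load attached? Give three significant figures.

V ≈ 3.19 V

The wiper splits the pot into (1−α)R = 14.05 kΩ above and αR = 32.95 kΩ below.
Lower section ‖ load = 26.44 kΩ.
V_wiper = 4.88 × 26.44/(14.05 + 26.44) = 3.19 V.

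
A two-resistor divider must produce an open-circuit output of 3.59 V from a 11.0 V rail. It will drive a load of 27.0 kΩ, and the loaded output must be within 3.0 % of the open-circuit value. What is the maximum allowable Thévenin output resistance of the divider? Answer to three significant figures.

Loading drop = R_th/(R_th + R_L) ≤ 0.0300, so R_th ≤ R_L · ε/(1−ε) = 27.0 kΩ × 0.0300/0.9700 = 835 Ω.

R_th ≤ 835 Ω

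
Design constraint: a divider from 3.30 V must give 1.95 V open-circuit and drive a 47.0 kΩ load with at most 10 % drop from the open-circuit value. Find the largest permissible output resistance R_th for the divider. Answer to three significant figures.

Loading drop = R_th/(R_th + R_L) ≤ 0.100, so R_th ≤ R_L · ε/(1−ε) = 47.0 kΩ × 0.100/0.9000 = 5.22 kΩ.

R_th ≤ 5.22 kΩ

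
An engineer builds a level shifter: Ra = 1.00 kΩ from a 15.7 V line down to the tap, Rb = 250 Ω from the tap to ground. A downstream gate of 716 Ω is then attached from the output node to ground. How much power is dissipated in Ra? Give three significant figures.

Total resistance from the source is Ra + (Rb‖R_L) = 1185 Ω, so I = 15.7/1185 Ω = 13.25 mA.
P = I²·Ra = (13.25 mA)² × 1.00 kΩ = 175 mW.

P ≈ 175 mW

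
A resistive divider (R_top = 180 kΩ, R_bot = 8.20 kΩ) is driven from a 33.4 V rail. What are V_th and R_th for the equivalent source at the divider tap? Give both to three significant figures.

V_th = 1.46 V, R_th = 7.84 kΩ

V_th is the open-circuit tap voltage: 33.4 × 8.20/(180 + 8.20) = 1.46 V.
With the supply zeroed, R_top and R_bot appear in parallel from the tap: R_th = R_top‖R_bot = (180 × 8.20)/188.2 = 7.84 kΩ.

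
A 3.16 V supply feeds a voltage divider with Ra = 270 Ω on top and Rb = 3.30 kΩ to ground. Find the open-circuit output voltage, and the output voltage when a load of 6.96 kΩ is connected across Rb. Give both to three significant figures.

Open-circuit: V = 3.16 × 3300/(270 + 3300) = 2.92 V.
With the load, Rb becomes Rb‖R_L = 2239 Ω, so V = 3.16 × 2239/2509 = 2.82 V.

Unloaded: 2.92 V; loaded: 2.82 V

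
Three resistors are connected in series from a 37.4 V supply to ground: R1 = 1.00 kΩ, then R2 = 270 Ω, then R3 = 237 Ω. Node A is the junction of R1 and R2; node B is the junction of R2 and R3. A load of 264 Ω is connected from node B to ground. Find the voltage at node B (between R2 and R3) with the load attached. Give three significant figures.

V ≈ 3.35 V

At node B, R3 is in parallel with the load: R3‖R_L = 124.9 Ω.
Below node A the resistance is R2 + (R3‖R_L) = 394.9 Ω, so V_A = 37.4 × 394.9/1395 = 10.59 V.
Then V_B = V_A × (R3‖R_L)/(R2 + R3‖R_L) = 10.59 × 124.9/394.9 = 3.35 V.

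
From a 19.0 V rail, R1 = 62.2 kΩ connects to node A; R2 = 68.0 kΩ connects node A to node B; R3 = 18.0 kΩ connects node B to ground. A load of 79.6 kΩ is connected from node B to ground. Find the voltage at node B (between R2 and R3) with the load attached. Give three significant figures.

At node B, R3 is in parallel with the load: R3‖R_L = 14.68 kΩ.
Below node A the resistance is R2 + (R3‖R_L) = 82.68 kΩ, so V_A = 19.0 × 82.68/144.9 = 10.84 V.
Then V_B = V_A × (R3‖R_L)/(R2 + R3‖R_L) = 10.84 × 14.68/82.68 = 1.93 V.

V ≈ 1.93 V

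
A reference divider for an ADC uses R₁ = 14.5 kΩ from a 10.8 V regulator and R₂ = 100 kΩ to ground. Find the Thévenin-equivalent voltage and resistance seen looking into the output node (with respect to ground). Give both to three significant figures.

V_th = 9.43 V, R_th = 12.7 kΩ

V_th is the open-circuit tap voltage: 10.8 × 100/(14.5 + 100) = 9.43 V.
With the supply zeroed, R₁ and R₂ appear in parallel from the tap: R_th = R₁‖R₂ = (14.5 × 100)/114.5 = 12.7 kΩ.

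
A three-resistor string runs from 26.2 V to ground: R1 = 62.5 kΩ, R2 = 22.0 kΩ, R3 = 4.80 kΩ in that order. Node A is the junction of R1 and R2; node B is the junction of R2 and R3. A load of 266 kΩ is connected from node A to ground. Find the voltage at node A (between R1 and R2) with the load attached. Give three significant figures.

V ≈ 7.35 V

Below node A the series string R2+R3 = 26.80 kΩ sits in parallel with the 266 kΩ load: 24.35 kΩ.
V_A = 26.2 × 24.35/(62.5 + 24.35) = 7.35 V.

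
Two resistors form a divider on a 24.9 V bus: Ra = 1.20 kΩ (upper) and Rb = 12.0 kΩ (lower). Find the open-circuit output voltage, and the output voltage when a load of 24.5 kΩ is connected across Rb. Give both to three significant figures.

Open-circuit: V = 24.9 × 12.0/(1.20 + 12.0) = 22.6 V.
With the load, Rb becomes Rb‖R_L = 8.055 kΩ, so V = 24.9 × 8.055/9.255 = 21.7 V.

Unloaded: 22.6 V; loaded: 21.7 V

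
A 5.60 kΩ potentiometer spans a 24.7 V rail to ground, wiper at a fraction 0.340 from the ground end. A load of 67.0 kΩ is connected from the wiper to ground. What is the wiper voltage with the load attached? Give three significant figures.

The wiper splits the pot into (1−α)R = 3.696 kΩ above and αR = 1.904 kΩ below.
Lower section ‖ load = 1.851 kΩ.
V_wiper = 24.7 × 1.851/(3.696 + 1.851) = 8.24 V.

V ≈ 8.24 V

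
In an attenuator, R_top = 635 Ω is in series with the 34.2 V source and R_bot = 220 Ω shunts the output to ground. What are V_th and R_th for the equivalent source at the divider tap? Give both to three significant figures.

V_th is the open-circuit tap voltage: 34.2 × 220/(635 + 220) = 8.80 V.
With the supply zeroed, R_top and R_bot appear in parallel from the tap: R_th = R_top‖R_bot = (635 × 220)/855.0 = 163 Ω.

V_th = 8.80 V, R_th = 163 Ω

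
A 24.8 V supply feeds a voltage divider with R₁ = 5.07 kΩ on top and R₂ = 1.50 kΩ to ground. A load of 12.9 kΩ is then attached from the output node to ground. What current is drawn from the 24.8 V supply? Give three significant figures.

R₂‖R_L = 1.344 kΩ, so the source sees R₁ + R₂‖R_L = 6.414 kΩ.
I = 24.8 V / 6.414 kΩ = 3.87 mA.

I ≈ 3.87 mA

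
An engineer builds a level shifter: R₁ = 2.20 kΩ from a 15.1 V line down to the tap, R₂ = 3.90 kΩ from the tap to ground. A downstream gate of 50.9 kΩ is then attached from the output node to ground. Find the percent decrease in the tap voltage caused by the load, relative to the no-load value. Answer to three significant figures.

The divider's output (Thévenin) resistance is R₁‖R₂ = 1.407 kΩ.
Fractional drop under load = R_th/(R_th + R_L) = 1.407 / (1.407 + 50.9) = 0.02689.
So the output falls by 2.69 %.

2.69 %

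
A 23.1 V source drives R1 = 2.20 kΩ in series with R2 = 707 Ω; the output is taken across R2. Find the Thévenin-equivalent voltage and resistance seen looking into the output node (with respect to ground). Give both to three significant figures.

V_th = 5.62 V, R_th = 535 Ω

V_th is the open-circuit tap voltage: 23.1 × 707/(2200 + 707) = 5.62 V.
With the supply zeroed, R1 and R2 appear in parallel from the tap: R_th = R1‖R2 = (2200 × 707)/2907 = 535 Ω.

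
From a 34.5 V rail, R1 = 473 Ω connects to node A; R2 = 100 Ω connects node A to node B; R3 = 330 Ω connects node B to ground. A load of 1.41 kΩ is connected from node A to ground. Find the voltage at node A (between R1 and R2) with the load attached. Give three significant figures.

Below node A the series string R2+R3 = 430.0 Ω sits in parallel with the 1410 Ω load: 329.5 Ω.
V_A = 34.5 × 329.5/(473 + 329.5) = 14.2 V.

V ≈ 14.2 V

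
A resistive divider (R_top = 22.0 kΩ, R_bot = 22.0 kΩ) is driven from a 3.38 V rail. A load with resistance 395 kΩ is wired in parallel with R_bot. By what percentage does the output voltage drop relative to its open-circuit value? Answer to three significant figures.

The divider's output (Thévenin) resistance is R_top‖R_bot = 11.00 kΩ.
Fractional drop under load = R_th/(R_th + R_L) = 11.00 / (11.00 + 395) = 0.02709.
So the output falls by 2.71 %.

2.71 %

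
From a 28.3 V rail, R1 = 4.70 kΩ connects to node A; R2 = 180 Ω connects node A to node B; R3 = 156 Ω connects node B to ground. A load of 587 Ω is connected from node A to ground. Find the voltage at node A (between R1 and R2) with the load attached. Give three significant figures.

Below node A the series string R2+R3 = 336.0 Ω sits in parallel with the 587 Ω load: 213.7 Ω.
V_A = 28.3 × 213.7/(4700 + 213.7) = 1.23 V.

V ≈ 1.23 V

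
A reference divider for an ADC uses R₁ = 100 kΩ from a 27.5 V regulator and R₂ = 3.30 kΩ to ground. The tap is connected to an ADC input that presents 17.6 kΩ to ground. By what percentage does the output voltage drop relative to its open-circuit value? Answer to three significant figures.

Unloaded V = 27.5 × 3.30/103.3 = 0.8785 V.
Loaded: R₂‖R_L = 2.779 kΩ, giving V = 27.5 × 2.779/102.8 = 0.7435 V.
Drop = (0.8785 − 0.7435) / 0.8785 = 15.4 %.

15.4 %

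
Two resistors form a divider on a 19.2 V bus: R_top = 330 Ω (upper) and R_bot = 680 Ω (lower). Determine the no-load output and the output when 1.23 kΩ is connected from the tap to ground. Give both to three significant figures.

Open-circuit: V = 19.2 × 680/(330 + 680) = 12.9 V.
With the load, R_bot becomes R_bot‖R_L = 437.9 Ω, so V = 19.2 × 437.9/767.9 = 10.9 V.

Unloaded: 12.9 V; loaded: 10.9 V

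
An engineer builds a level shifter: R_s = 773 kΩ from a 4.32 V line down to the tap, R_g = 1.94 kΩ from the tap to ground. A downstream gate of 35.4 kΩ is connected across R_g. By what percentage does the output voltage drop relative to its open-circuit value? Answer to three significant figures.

The divider's output (Thévenin) resistance is R_s‖R_g = 1.935 kΩ.
Fractional drop under load = R_th/(R_th + R_L) = 1.935 / (1.935 + 35.4) = 0.05183.
So the output falls by 5.18 %.

5.18 %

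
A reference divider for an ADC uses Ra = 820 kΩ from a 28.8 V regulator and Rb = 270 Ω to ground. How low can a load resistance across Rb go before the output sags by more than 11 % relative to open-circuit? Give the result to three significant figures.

R_L(min) ≈ 2.18 kΩ

Output resistance R_th = Ra‖Rb = (820000 × 270)/820300 = 269.9 Ω.
The fractional drop is R_th/(R_th + R_L); requiring this ≤ 0.110 gives R_L ≥ R_th(1/0.110 − 1) = 269.9 × 8.091 = 2.18 kΩ.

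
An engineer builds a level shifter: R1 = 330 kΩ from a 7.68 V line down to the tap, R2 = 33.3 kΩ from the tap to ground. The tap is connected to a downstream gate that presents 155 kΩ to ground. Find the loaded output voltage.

The load sits in parallel with R2: R2‖R_L = (33.3 × 155) / (33.3 + 155) = 27.41 kΩ.
V_out = 7.68 × 27.41 / (330 + 27.41) = 7.68 × 27.41/357.4 = 0.589 V.

V_out ≈ 0.589 V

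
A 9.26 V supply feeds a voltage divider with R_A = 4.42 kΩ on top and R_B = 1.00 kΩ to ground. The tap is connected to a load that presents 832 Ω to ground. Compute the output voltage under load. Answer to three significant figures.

V_out ≈ 0.863 V

The load sits in parallel with R_B: R_B‖R_L = (1000 × 832) / (1000 + 832) = 454.1 Ω.
V_out = 9.26 × 454.1 / (4420 + 454.1) = 9.26 × 454.1/4874 = 0.863 V.
(Unloaded it would have been 1.71 V.)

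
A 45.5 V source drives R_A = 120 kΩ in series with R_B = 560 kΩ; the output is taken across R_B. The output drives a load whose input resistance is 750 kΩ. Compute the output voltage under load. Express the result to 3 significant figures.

The load sits in parallel with R_B: R_B‖R_L = (560 × 750) / (560 + 750) = 320.6 kΩ.
V_out = 45.5 × 320.6 / (120 + 320.6) = 45.5 × 320.6/440.6 = 33.1 V.

V_out ≈ 33.1 V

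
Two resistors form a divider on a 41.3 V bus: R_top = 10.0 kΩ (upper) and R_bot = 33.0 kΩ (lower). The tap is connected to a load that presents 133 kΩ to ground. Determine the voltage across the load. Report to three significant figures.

V_out ≈ 30.0 V

The load sits in parallel with R_bot: R_bot‖R_L = (33.0 × 133) / (33.0 + 133) = 26.44 kΩ.
V_out = 41.3 × 26.44 / (10.0 + 26.44) = 41.3 × 26.44/36.44 = 30.0 V.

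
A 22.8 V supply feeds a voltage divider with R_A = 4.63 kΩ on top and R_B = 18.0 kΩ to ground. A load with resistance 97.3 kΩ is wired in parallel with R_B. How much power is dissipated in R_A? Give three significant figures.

Total resistance from the source is R_A + (R_B‖R_L) = 19.82 kΩ, so I = 22.8/19.82 kΩ = 1.150 mA.
P = I²·R_A = (1.150 mA)² × 4.63 kΩ = 6.13 mW.

P ≈ 6.13 mW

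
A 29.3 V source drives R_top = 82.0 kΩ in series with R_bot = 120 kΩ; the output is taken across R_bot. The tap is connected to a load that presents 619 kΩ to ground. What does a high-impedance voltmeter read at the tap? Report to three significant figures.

V_out ≈ 16.1 V

The load sits in parallel with R_bot: R_bot‖R_L = (120 × 619) / (120 + 619) = 100.5 kΩ.
V_out = 29.3 × 100.5 / (82.0 + 100.5) = 29.3 × 100.5/182.5 = 16.1 V.
(Unloaded it would have been 17.4 V.)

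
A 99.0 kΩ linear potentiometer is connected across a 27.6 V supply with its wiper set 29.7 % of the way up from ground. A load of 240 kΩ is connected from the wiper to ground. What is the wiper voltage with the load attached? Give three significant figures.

V ≈ 7.55 V

The wiper splits the pot into (1−α)R = 69.60 kΩ above and αR = 29.40 kΩ below.
Lower section ‖ load = 26.19 kΩ.
V_wiper = 27.6 × 26.19/(69.60 + 26.19) = 7.55 V.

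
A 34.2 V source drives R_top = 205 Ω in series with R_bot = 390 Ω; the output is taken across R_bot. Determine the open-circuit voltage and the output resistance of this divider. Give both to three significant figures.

V_th = 22.4 V, R_th = 134 Ω

V_th is the open-circuit tap voltage: 34.2 × 390/(205 + 390) = 22.4 V.
With the supply zeroed, R_top and R_bot appear in parallel from the tap: R_th = R_top‖R_bot = (205 × 390)/595.0 = 134 Ω.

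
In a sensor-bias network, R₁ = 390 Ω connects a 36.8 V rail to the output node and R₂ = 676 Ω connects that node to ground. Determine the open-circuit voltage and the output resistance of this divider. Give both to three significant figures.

V_th = 23.3 V, R_th = 247 Ω

V_th is the open-circuit tap voltage: 36.8 × 676/(390 + 676) = 23.3 V.
With the supply zeroed, R₁ and R₂ appear in parallel from the tap: R_th = R₁‖R₂ = (390 × 676)/1066 = 247 Ω.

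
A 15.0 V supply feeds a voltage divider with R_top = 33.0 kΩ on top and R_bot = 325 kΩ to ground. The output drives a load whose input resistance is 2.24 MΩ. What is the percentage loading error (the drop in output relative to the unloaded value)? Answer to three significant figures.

1.32 %

The divider's output (Thévenin) resistance is R_top‖R_bot = 29.96 kΩ.
Fractional drop under load = R_th/(R_th + R_L) = 29.96 / (29.96 + 2240) = 0.01320.
So the output falls by 1.32 %.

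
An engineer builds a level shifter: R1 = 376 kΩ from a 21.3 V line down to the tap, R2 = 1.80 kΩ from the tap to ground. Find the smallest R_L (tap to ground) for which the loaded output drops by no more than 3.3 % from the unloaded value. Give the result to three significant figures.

Output resistance R_th = R1‖R2 = (376 × 1.80)/377.8 = 1.791 kΩ.
The fractional drop is R_th/(R_th + R_L); requiring this ≤ 0.0330 gives R_L ≥ R_th(1/0.0330 − 1) = 1.791 × 29.30 = 52.5 kΩ.

R_L(min) ≈ 52.5 kΩ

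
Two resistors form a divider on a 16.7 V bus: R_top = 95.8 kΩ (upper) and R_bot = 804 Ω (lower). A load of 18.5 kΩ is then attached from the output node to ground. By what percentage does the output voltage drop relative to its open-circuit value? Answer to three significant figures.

4.13 %

The divider's output (Thévenin) resistance is R_top‖R_bot = 797.3 Ω.
Fractional drop under load = R_th/(R_th + R_L) = 797.3 / (797.3 + 18500) = 0.04132.
So the output falls by 4.13 %.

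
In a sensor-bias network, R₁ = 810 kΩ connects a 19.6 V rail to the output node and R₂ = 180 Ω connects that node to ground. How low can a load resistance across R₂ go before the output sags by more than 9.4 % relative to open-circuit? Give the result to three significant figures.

R_L(min) ≈ 1.73 kΩ

Output resistance R_th = R₁‖R₂ = (810000 × 180)/810200 = 180.0 Ω.
The fractional drop is R_th/(R_th + R_L); requiring this ≤ 0.0940 gives R_L ≥ R_th(1/0.0940 − 1) = 180.0 × 9.638 = 1.73 kΩ.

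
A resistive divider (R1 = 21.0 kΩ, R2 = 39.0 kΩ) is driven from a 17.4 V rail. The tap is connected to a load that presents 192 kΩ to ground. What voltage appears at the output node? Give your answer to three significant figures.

V_out ≈ 10.6 V

The load sits in parallel with R2: R2‖R_L = (39.0 × 192) / (39.0 + 192) = 32.42 kΩ.
V_out = 17.4 × 32.42 / (21.0 + 32.42) = 17.4 × 32.42/53.42 = 10.6 V.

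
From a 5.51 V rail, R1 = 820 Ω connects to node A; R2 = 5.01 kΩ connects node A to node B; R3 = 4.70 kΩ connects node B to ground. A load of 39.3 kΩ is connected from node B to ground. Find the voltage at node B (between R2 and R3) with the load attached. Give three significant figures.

At node B, R3 is in parallel with the load: R3‖R_L = 4198 Ω.
Below node A the resistance is R2 + (R3‖R_L) = 9208 Ω, so V_A = 5.51 × 9208/10030 = 5.059 V.
Then V_B = V_A × (R3‖R_L)/(R2 + R3‖R_L) = 5.059 × 4198/9208 = 2.31 V.

V ≈ 2.31 V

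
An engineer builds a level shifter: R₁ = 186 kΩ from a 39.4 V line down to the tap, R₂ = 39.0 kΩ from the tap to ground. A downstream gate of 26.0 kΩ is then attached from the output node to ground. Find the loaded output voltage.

V_out ≈ 3.05 V

The load sits in parallel with R₂: R₂‖R_L = (39.0 × 26.0) / (39.0 + 26.0) = 15.60 kΩ.
V_out = 39.4 × 15.60 / (186 + 15.60) = 39.4 × 15.60/201.6 = 3.05 V.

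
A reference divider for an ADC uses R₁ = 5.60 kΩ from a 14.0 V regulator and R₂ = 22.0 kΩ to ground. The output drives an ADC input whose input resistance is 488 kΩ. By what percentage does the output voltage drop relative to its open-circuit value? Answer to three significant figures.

The divider's output (Thévenin) resistance is R₁‖R₂ = 4.464 kΩ.
Fractional drop under load = R_th/(R_th + R_L) = 4.464 / (4.464 + 488) = 0.009064.
So the output falls by 0.906 %.

0.906 %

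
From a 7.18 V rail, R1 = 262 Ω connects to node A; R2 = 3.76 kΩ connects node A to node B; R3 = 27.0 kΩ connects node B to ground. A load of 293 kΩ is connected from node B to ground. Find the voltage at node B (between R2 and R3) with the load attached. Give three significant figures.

V ≈ 6.18 V

At node B, R3 is in parallel with the load: R3‖R_L = 24720 Ω.
Below node A the resistance is R2 + (R3‖R_L) = 28480 Ω, so V_A = 7.18 × 28480/28740 = 7.115 V.
Then V_B = V_A × (R3‖R_L)/(R2 + R3‖R_L) = 7.115 × 24720/28480 = 6.18 V.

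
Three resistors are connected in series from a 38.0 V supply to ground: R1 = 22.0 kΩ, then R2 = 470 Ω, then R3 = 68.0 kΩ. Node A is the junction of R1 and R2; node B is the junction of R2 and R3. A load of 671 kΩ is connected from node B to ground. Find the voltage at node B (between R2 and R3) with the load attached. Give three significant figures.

At node B, R3 is in parallel with the load: R3‖R_L = 61740 Ω.
Below node A the resistance is R2 + (R3‖R_L) = 62210 Ω, so V_A = 38.0 × 62210/84210 = 28.07 V.
Then V_B = V_A × (R3‖R_L)/(R2 + R3‖R_L) = 28.07 × 61740/62210 = 27.9 V.

V ≈ 27.9 V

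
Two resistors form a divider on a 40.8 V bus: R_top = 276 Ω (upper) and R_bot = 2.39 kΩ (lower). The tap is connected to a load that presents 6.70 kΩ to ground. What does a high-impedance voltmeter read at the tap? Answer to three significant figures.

V_out ≈ 35.3 V

The load sits in parallel with R_bot: R_bot‖R_L = (2390 × 6700) / (2390 + 6700) = 1762 Ω.
V_out = 40.8 × 1762 / (276 + 1762) = 40.8 × 1762/2038 = 35.3 V.
(Unloaded it would have been 36.6 V.)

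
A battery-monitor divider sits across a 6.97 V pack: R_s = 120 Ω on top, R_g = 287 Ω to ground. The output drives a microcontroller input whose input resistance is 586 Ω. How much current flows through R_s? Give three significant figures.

R_g‖R_L = 192.6 Ω, so the source sees R_s + R_g‖R_L = 312.6 Ω.
I = 6.97 V / 312.6 Ω = 22.3 mA.

I ≈ 22.3 mA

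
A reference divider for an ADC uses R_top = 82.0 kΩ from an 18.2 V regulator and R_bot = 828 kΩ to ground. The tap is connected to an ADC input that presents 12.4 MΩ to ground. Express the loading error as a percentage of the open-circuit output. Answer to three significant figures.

The divider's output (Thévenin) resistance is R_top‖R_bot = 74.61 kΩ.
Fractional drop under load = R_th/(R_th + R_L) = 74.61 / (74.61 + 12400) = 0.005981.
So the output falls by 0.598 %.

0.598 %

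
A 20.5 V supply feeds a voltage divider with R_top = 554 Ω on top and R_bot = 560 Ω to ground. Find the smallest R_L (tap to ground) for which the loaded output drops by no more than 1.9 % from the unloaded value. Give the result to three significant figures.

R_L(min) ≈ 14.4 kΩ

Output resistance R_th = R_top‖R_bot = (554 × 560)/1114 = 278.5 Ω.
The fractional drop is R_th/(R_th + R_L); requiring this ≤ 0.0190 gives R_L ≥ R_th(1/0.0190 − 1) = 278.5 × 51.63 = 14.4 kΩ.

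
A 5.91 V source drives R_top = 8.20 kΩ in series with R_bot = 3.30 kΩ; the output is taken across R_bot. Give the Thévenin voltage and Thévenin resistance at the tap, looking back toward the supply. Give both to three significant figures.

V_th is the open-circuit tap voltage: 5.91 × 3.30/(8.20 + 3.30) = 1.70 V.
With the supply zeroed, R_top and R_bot appear in parallel from the tap: R_th = R_top‖R_bot = (8.20 × 3.30)/11.50 = 2.35 kΩ.

V_th = 1.70 V, R_th = 2.35 kΩ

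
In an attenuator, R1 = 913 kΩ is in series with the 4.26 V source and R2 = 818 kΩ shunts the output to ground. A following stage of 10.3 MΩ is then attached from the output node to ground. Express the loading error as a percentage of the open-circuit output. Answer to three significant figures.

4.02 %

The divider's output (Thévenin) resistance is R1‖R2 = 431.4 kΩ.
Fractional drop under load = R_th/(R_th + R_L) = 431.4 / (431.4 + 10300) = 0.04020.
So the output falls by 4.02 %.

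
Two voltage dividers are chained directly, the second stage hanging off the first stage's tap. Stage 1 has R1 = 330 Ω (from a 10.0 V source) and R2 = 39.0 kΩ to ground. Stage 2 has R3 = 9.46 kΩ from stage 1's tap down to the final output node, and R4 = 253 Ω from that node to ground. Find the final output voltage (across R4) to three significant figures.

V_out ≈ 0.250 V

Stage 2 presents R3+R4 = 9713 Ω as a load on stage 1's tap.
Stage 1's lower leg becomes R2‖(R3+R4) = 7776 Ω, so V_mid = 10.0 × 7776/8106 = 9.593 V.
Stage 2 is itself unloaded: V_out = V_mid × R4/(R3+R4) = 9.593 × 253/9713 = 0.250 V.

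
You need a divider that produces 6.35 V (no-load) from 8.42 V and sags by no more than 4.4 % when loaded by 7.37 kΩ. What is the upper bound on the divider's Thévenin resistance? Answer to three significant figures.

Loading drop = R_th/(R_th + R_L) ≤ 0.0440, so R_th ≤ R_L · ε/(1−ε) = 7.37 kΩ × 0.0440/0.9560 = 339 Ω.
(Any R1, R2 with R2/(R1+R2) = 0.754 and R1‖R2 ≤ 339 Ω will meet the spec.)

R_th ≤ 339 Ω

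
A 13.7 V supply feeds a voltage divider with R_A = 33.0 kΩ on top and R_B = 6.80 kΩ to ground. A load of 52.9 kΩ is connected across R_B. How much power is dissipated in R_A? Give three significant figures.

Total resistance from the source is R_A + (R_B‖R_L) = 39.03 kΩ, so I = 13.7/39.03 kΩ = 0.3511 mA.
P = I²·R_A = (0.3511 mA)² × 33.0 kΩ = 4.07 mW.

P ≈ 4.07 mW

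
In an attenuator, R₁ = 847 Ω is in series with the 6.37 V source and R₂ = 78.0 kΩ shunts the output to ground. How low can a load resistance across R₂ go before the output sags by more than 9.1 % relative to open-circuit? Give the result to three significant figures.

Output resistance R_th = R₁‖R₂ = (847 × 78000)/78850 = 837.9 Ω.
The fractional drop is R_th/(R_th + R_L); requiring this ≤ 0.0910 gives R_L ≥ R_th(1/0.0910 − 1) = 837.9 × 9.989 = 8.37 kΩ.

R_L(min) ≈ 8.37 kΩ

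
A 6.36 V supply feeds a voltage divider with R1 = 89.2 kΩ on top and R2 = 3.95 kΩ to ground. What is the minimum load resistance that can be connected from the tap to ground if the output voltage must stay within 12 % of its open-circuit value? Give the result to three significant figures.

Output resistance R_th = R1‖R2 = (89.2 × 3.95)/93.15 = 3.783 kΩ.
The fractional drop is R_th/(R_th + R_L); requiring this ≤ 0.120 gives R_L ≥ R_th(1/0.120 − 1) = 3.783 × 7.333 = 27.7 kΩ.

R_L(min) ≈ 27.7 kΩ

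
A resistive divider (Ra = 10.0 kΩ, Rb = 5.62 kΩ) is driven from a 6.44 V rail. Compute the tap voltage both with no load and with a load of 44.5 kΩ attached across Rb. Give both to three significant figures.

Unloaded: 2.32 V; loaded: 2.14 V

Open-circuit: V = 6.44 × 5.62/(10.0 + 5.62) = 2.32 V.
With the load, Rb becomes Rb‖R_L = 4.990 kΩ, so V = 6.44 × 4.990/14.99 = 2.14 V.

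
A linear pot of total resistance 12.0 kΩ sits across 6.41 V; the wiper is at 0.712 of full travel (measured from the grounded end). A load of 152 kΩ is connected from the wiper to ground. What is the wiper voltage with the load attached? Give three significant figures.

The wiper splits the pot into (1−α)R = 3.456 kΩ above and αR = 8.544 kΩ below.
Lower section ‖ load = 8.089 kΩ.
V_wiper = 6.41 × 8.089/(3.456 + 8.089) = 4.49 V.

V ≈ 4.49 V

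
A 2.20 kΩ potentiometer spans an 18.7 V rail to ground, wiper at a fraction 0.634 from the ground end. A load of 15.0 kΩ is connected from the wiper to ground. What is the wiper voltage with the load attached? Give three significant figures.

The wiper splits the pot into (1−α)R = 805.2 Ω above and αR = 1395 Ω below.
Lower section ‖ load = 1276 Ω.
V_wiper = 18.7 × 1276/(805.2 + 1276) = 11.5 V.

V ≈ 11.5 V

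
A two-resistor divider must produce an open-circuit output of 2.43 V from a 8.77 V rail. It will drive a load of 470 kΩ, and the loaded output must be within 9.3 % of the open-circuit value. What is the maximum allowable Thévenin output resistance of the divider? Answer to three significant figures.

Loading drop = R_th/(R_th + R_L) ≤ 0.0930, so R_th ≤ R_L · ε/(1−ε) = 470 kΩ × 0.0930/0.9070 = 48.2 kΩ.
(Any R1, R2 with R2/(R1+R2) = 0.277 and R1‖R2 ≤ 48.2 kΩ will meet the spec.)

R_th ≤ 48.2 kΩ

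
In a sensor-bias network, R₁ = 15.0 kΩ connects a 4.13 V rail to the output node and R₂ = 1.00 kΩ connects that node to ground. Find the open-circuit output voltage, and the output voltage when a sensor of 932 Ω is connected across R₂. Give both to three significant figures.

Unloaded: 0.258 V; loaded: 0.129 V

Open-circuit: V = 4.13 × 1000/(15000 + 1000) = 0.258 V.
With the load, R₂ becomes R₂‖R_L = 482.4 Ω, so V = 4.13 × 482.4/15480 = 0.129 V.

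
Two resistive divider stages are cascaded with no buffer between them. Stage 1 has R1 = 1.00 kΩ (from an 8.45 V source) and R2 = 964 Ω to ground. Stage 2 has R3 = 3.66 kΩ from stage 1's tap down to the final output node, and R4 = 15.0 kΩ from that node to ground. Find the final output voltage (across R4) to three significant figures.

Stage 2 presents R3+R4 = 18660 Ω as a load on stage 1's tap.
Stage 1's lower leg becomes R2‖(R3+R4) = 916.6 Ω, so V_mid = 8.45 × 916.6/1917 = 4.041 V.
Stage 2 is itself unloaded: V_out = V_mid × R4/(R3+R4) = 4.041 × 15000/18660 = 3.25 V.

V_out ≈ 3.25 V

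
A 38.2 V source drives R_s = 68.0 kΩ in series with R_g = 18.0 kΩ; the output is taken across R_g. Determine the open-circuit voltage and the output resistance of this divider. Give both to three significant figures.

V_th is the open-circuit tap voltage: 38.2 × 18.0/(68.0 + 18.0) = 8.00 V.
With the supply zeroed, R_s and R_g appear in parallel from the tap: R_th = R_s‖R_g = (68.0 × 18.0)/86.00 = 14.2 kΩ.

V_th = 8.00 V, R_th = 14.2 kΩ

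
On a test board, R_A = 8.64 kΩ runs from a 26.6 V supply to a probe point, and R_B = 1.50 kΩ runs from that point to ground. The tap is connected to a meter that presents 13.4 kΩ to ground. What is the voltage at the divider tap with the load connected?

The load sits in parallel with R_B: R_B‖R_L = (1.50 × 13.4) / (1.50 + 13.4) = 1.349 kΩ.
V_out = 26.6 × 1.349 / (8.64 + 1.349) = 26.6 × 1.349/9.989 = 3.59 V.

V_out ≈ 3.59 V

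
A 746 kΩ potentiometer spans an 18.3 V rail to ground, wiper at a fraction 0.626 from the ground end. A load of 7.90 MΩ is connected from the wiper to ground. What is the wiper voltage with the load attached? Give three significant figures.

The wiper splits the pot into (1−α)R = 279.0 kΩ above and αR = 467.0 kΩ below.
Lower section ‖ load = 440.9 kΩ.
V_wiper = 18.3 × 440.9/(279.0 + 440.9) = 11.2 V.

V ≈ 11.2 V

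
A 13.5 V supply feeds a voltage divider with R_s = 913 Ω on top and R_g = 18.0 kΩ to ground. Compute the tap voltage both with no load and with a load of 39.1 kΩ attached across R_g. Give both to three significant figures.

Open-circuit: V = 13.5 × 18000/(913 + 18000) = 12.8 V.
With the load, R_g becomes R_g‖R_L = 12330 Ω, so V = 13.5 × 12330/13240 = 12.6 V.

Unloaded: 12.8 V; loaded: 12.6 V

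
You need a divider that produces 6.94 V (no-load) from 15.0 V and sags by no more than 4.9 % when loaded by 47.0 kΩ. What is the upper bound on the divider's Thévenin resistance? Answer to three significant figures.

R_th ≤ 2.42 kΩ

Loading drop = R_th/(R_th + R_L) ≤ 0.0490, so R_th ≤ R_L · ε/(1−ε) = 47.0 kΩ × 0.0490/0.9510 = 2.42 kΩ.
(Any R1, R2 with R2/(R1+R2) = 0.463 and R1‖R2 ≤ 2.42 kΩ will meet the spec.)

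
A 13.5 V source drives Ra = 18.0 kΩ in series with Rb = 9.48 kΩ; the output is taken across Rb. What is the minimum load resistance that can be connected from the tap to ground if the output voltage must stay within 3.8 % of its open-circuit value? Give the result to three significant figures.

Output resistance R_th = Ra‖Rb = (18.0 × 9.48)/27.48 = 6.210 kΩ.
The fractional drop is R_th/(R_th + R_L); requiring this ≤ 0.0380 gives R_L ≥ R_th(1/0.0380 − 1) = 6.210 × 25.32 = 157 kΩ.

R_L(min) ≈ 157 kΩ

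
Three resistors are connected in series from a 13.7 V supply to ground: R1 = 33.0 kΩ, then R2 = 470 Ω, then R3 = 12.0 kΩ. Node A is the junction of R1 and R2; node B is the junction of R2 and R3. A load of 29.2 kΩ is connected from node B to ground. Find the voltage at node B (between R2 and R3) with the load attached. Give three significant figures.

V ≈ 2.78 V

At node B, R3 is in parallel with the load: R3‖R_L = 8505 Ω.
Below node A the resistance is R2 + (R3‖R_L) = 8975 Ω, so V_A = 13.7 × 8975/41970 = 2.929 V.
Then V_B = V_A × (R3‖R_L)/(R2 + R3‖R_L) = 2.929 × 8505/8975 = 2.78 V.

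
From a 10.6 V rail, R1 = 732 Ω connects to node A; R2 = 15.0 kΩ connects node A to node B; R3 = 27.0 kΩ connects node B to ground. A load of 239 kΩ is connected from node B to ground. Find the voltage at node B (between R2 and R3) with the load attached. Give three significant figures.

V ≈ 6.43 V

At node B, R3 is in parallel with the load: R3‖R_L = 24260 Ω.
Below node A the resistance is R2 + (R3‖R_L) = 39260 Ω, so V_A = 10.6 × 39260/39990 = 10.41 V.
Then V_B = V_A × (R3‖R_L)/(R2 + R3‖R_L) = 10.41 × 24260/39260 = 6.43 V.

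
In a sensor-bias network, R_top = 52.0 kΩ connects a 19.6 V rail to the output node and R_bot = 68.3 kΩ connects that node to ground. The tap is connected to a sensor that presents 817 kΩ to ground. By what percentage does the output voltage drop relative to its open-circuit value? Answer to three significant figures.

3.49 %

The divider's output (Thévenin) resistance is R_top‖R_bot = 29.52 kΩ.
Fractional drop under load = R_th/(R_th + R_L) = 29.52 / (29.52 + 817) = 0.03488.
So the output falls by 3.49 %.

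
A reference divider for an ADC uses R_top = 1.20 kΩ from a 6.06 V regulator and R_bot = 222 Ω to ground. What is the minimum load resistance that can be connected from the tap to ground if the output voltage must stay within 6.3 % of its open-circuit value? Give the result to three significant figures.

R_L(min) ≈ 2.79 kΩ

Output resistance R_th = R_top‖R_bot = (1200 × 222)/1422 = 187.3 Ω.
The fractional drop is R_th/(R_th + R_L); requiring this ≤ 0.0630 gives R_L ≥ R_th(1/0.0630 − 1) = 187.3 × 14.87 = 2.79 kΩ.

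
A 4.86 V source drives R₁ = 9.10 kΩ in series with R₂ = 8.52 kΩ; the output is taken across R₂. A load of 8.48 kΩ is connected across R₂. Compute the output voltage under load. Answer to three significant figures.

V_out ≈ 1.55 V

The load sits in parallel with R₂: R₂‖R_L = (8.52 × 8.48) / (8.52 + 8.48) = 4.250 kΩ.
V_out = 4.86 × 4.250 / (9.10 + 4.250) = 4.86 × 4.250/13.35 = 1.55 V.
(Unloaded it would have been 2.35 V.)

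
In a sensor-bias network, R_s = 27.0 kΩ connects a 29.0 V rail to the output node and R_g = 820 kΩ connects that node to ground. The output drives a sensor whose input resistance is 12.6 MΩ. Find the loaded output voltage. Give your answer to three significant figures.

The load sits in parallel with R_g: R_g‖R_L = (820 × 12600) / (820 + 12600) = 769.9 kΩ.
V_out = 29.0 × 769.9 / (27.0 + 769.9) = 29.0 × 769.9/796.9 = 28.0 V.

V_out ≈ 28.0 V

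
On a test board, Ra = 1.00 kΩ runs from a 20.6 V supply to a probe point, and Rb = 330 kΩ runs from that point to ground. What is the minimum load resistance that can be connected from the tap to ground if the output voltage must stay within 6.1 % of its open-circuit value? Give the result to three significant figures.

R_L(min) ≈ 15.3 kΩ

Output resistance R_th = Ra‖Rb = (1000 × 330000)/331000 = 997.0 Ω.
The fractional drop is R_th/(R_th + R_L); requiring this ≤ 0.0610 gives R_L ≥ R_th(1/0.0610 − 1) = 997.0 × 15.39 = 15.3 kΩ.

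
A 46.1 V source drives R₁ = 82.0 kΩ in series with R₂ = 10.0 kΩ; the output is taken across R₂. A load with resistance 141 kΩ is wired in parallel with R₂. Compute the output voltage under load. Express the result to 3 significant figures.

The load sits in parallel with R₂: R₂‖R_L = (10.0 × 141) / (10.0 + 141) = 9.338 kΩ.
V_out = 46.1 × 9.338 / (82.0 + 9.338) = 46.1 × 9.338/91.34 = 4.71 V.

V_out ≈ 4.71 V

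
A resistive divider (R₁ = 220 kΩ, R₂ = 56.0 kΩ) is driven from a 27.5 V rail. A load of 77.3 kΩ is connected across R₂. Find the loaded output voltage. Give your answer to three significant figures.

V_out ≈ 3.54 V

The load sits in parallel with R₂: R₂‖R_L = (56.0 × 77.3) / (56.0 + 77.3) = 32.47 kΩ.
V_out = 27.5 × 32.47 / (220 + 32.47) = 27.5 × 32.47/252.5 = 3.54 V.
(Unloaded it would have been 5.58 V.)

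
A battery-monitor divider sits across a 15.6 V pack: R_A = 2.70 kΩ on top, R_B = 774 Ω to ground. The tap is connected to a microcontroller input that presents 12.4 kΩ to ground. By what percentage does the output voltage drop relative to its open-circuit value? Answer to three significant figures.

4.63 %

The divider's output (Thévenin) resistance is R_A‖R_B = 601.6 Ω.
Fractional drop under load = R_th/(R_th + R_L) = 601.6 / (601.6 + 12400) = 0.04627.
So the output falls by 4.63 %.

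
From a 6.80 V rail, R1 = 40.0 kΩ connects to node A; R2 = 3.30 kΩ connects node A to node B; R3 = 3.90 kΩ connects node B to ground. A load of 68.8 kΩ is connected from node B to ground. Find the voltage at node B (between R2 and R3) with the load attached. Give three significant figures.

V ≈ 0.534 V

At node B, R3 is in parallel with the load: R3‖R_L = 3.691 kΩ.
Below node A the resistance is R2 + (R3‖R_L) = 6.991 kΩ, so V_A = 6.80 × 6.991/46.99 = 1.012 V.
Then V_B = V_A × (R3‖R_L)/(R2 + R3‖R_L) = 1.012 × 3.691/6.991 = 0.534 V.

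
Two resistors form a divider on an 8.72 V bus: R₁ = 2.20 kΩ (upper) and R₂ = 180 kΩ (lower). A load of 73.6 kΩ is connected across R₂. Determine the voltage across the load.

V_out ≈ 8.37 V

The load sits in parallel with R₂: R₂‖R_L = (180 × 73.6) / (180 + 73.6) = 52.24 kΩ.
V_out = 8.72 × 52.24 / (2.20 + 52.24) = 8.72 × 52.24/54.44 = 8.37 V.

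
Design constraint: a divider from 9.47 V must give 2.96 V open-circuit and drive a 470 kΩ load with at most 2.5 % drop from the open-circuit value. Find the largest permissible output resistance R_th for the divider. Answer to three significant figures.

Loading drop = R_th/(R_th + R_L) ≤ 0.0250, so R_th ≤ R_L · ε/(1−ε) = 470 kΩ × 0.0250/0.9750 = 12.1 kΩ.
(Any R1, R2 with R2/(R1+R2) = 0.313 and R1‖R2 ≤ 12.1 kΩ will meet the spec.)

R_th ≤ 12.1 kΩ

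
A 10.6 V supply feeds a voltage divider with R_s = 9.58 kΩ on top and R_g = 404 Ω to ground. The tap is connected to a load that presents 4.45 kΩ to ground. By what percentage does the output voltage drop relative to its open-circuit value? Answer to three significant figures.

8.01 %

Unloaded V = 10.6 × 404/9984 = 0.42893 V.
Loaded: R_g‖R_L = 370.4 Ω, giving V = 10.6 × 370.4/9950 = 0.39456 V.
Drop = (0.42893 − 0.39456) / 0.42893 = 8.01 %.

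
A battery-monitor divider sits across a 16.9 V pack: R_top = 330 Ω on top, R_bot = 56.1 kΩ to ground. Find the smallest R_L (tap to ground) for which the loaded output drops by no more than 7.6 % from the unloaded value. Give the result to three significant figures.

Output resistance R_th = R_top‖R_bot = (330 × 56100)/56430 = 328.1 Ω.
The fractional drop is R_th/(R_th + R_L); requiring this ≤ 0.0760 gives R_L ≥ R_th(1/0.0760 − 1) = 328.1 × 12.16 = 3.99 kΩ.

R_L(min) ≈ 3.99 kΩ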